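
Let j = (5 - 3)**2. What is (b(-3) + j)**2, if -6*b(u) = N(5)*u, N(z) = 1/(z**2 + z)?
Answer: 58081/3600 ≈ 16.134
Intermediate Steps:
j = 4 (j = 2**2 = 4)
N(z) = 1/(z + z**2)
b(u) = -u/180 (b(u) = -1/(5*(1 + 5))*u/6 = -(1/5)/6*u/6 = -(1/5)*(1/6)*u/6 = -u/180)
(b(-3) + j)**2 = (-1/180*(-3) + 4)**2 = (1/60 + 4)**2 = (241/60)**2 = 58081/3600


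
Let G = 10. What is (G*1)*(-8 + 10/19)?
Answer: -1420/19 ≈ -74.737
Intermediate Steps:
(G*1)*(-8 + 10/19) = (10*1)*(-8 + 10/19) = 10*(-8 + 10*(1/19)) = 10*(-8 + 10/19) = 10*(-142/19) = -1420/19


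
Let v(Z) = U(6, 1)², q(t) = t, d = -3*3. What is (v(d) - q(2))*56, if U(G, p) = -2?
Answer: 112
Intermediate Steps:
d = -9
v(Z) = 4 (v(Z) = (-2)² = 4)
(v(d) - q(2))*56 = (4 - 1*2)*56 = (4 - 2)*56 = 2*56 = 112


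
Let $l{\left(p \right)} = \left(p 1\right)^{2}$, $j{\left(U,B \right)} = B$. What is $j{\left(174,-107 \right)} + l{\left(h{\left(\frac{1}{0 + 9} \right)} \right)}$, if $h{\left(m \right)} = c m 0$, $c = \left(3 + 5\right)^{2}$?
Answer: $-107$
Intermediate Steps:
$c = 64$ ($c = 8^{2} = 64$)
$h{\left(m \right)} = 0$ ($h{\left(m \right)} = 64 m 0 = 0$)
$l{\left(p \right)} = p^{2}$
$j{\left(174,-107 \right)} + l{\left(h{\left(\frac{1}{0 + 9} \right)} \right)} = -107 + 0^{2} = -107 + 0 = -107$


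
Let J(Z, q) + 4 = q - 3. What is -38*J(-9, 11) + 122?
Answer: -30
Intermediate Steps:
J(Z, q) = -7 + q (J(Z, q) = -4 + (q - 3) = -4 + (-3 + q) = -7 + q)
-38*J(-9, 11) + 122 = -38*(-7 + 11) + 122 = -38*4 + 122 = -152 + 122 = -30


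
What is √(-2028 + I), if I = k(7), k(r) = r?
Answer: I*√2021 ≈ 44.956*I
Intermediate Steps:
I = 7
√(-2028 + I) = √(-2028 + 7) = √(-2021) = I*√2021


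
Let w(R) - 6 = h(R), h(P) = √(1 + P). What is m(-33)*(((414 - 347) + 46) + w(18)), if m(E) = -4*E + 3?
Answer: 16065 + 135*√19 ≈ 16653.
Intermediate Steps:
w(R) = 6 + √(1 + R)
m(E) = 3 - 4*E
m(-33)*(((414 - 347) + 46) + w(18)) = (3 - 4*(-33))*(((414 - 347) + 46) + (6 + √(1 + 18))) = (3 + 132)*((67 + 46) + (6 + √19)) = 135*(113 + (6 + √19)) = 135*(119 + √19) = 16065 + 135*√19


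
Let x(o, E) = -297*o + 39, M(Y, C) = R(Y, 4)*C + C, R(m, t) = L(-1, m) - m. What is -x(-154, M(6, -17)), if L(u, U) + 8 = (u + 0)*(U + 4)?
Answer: -45777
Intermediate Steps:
L(u, U) = -8 + u*(4 + U) (L(u, U) = -8 + (u + 0)*(U + 4) = -8 + u*(4 + U))
R(m, t) = -12 - 2*m (R(m, t) = (-8 + 4*(-1) + m*(-1)) - m = (-8 - 4 - m) - m = (-12 - m) - m = -12 - 2*m)
M(Y, C) = C + C*(-12 - 2*Y) (M(Y, C) = (-12 - 2*Y)*C + C = C*(-12 - 2*Y) + C = C + C*(-12 - 2*Y))
x(o, E) = 39 - 297*o
-x(-154, M(6, -17)) = -(39 - 297*(-154)) = -(39 + 45738) = -1*45777 = -45777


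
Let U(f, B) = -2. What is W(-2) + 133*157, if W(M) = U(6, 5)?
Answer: 20879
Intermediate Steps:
W(M) = -2
W(-2) + 133*157 = -2 + 133*157 = -2 + 20881 = 20879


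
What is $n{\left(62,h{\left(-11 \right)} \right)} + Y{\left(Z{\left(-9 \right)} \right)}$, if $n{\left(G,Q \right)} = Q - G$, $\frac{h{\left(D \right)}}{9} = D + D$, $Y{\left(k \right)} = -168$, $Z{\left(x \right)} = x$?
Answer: $-428$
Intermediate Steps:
$h{\left(D \right)} = 18 D$ ($h{\left(D \right)} = 9 \left(D + D\right) = 9 \cdot 2 D = 18 D$)
$n{\left(62,h{\left(-11 \right)} \right)} + Y{\left(Z{\left(-9 \right)} \right)} = \left(18 \left(-11\right) - 62\right) - 168 = \left(-198 - 62\right) - 168 = -260 - 168 = -428$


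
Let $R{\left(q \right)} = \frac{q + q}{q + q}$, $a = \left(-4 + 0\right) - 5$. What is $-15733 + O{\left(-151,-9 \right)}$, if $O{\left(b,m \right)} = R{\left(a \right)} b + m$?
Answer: $-15893$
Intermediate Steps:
$a = -9$ ($a = -4 - 5 = -9$)
$R{\left(q \right)} = 1$ ($R{\left(q \right)} = \frac{2 q}{2 q} = 2 q \frac{1}{2 q} = 1$)
$O{\left(b,m \right)} = b + m$ ($O{\left(b,m \right)} = 1 b + m = b + m$)
$-15733 + O{\left(-151,-9 \right)} = -15733 - 160 = -15893$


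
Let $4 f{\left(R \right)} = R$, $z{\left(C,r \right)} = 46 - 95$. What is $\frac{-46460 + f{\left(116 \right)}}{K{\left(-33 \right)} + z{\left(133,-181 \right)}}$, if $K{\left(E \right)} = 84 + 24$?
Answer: $- \frac{46431}{59} \approx -786.97$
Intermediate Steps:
$z{\left(C,r \right)} = -49$
$f{\left(R \right)} = \frac{R}{4}$
$K{\left(E \right)} = 108$
$\frac{-46460 + f{\left(116 \right)}}{K{\left(-33 \right)} + z{\left(133,-181 \right)}} = \frac{-46460 + \frac{1}{4} \cdot 116}{108 - 49} = \frac{-46460 + 29}{59} = \left(-46431\right) \frac{1}{59} = - \frac{46431}{59}$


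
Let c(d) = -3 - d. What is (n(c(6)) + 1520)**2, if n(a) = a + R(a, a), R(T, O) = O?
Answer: 2256004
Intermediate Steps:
n(a) = 2*a (n(a) = a + a = 2*a)
(n(c(6)) + 1520)**2 = (2*(-3 - 1*6) + 1520)**2 = (2*(-3 - 6) + 1520)**2 = (2*(-9) + 1520)**2 = (-18 + 1520)**2 = 1502**2 = 2256004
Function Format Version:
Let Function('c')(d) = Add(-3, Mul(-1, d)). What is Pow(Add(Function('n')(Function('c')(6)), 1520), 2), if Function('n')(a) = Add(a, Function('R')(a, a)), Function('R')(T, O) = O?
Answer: 2256004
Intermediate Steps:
Function('n')(a) = Mul(2, a) (Function('n')(a) = Add(a, a) = Mul(2, a))
Pow(Add(Function('n')(Function('c')(6)), 1520), 2) = Pow(Add(Mul(2, Add(-3, Mul(-1, 6))), 1520), 2) = Pow(Add(Mul(2, Add(-3, -6)), 1520), 2) = Pow(Add(Mul(2, -9), 1520), 2) = Pow(Add(-18, 1520), 2) = Pow(1502, 2) = 2256004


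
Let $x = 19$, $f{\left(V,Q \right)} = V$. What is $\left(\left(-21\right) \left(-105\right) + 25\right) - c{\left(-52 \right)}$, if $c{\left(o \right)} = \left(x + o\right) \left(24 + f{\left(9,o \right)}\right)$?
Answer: $3319$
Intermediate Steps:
$c{\left(o \right)} = 627 + 33 o$ ($c{\left(o \right)} = \left(19 + o\right) \left(24 + 9\right) = \left(19 + o\right) 33 = 627 + 33 o$)
$\left(\left(-21\right) \left(-105\right) + 25\right) - c{\left(-52 \right)} = \left(\left(-21\right) \left(-105\right) + 25\right) - \left(627 + 33 \left(-52\right)\right) = \left(2205 + 25\right) - \left(627 - 1716\right) = 2230 - -1089 = 2230 + 1089 = 3319$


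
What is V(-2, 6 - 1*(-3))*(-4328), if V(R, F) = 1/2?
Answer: -2164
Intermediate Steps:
V(R, F) = ½
V(-2, 6 - 1*(-3))*(-4328) = (½)*(-4328) = -2164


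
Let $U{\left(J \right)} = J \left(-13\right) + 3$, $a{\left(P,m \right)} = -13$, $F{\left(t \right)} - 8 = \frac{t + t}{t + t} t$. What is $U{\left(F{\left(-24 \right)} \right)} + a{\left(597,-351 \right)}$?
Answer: $198$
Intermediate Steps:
$F{\left(t \right)} = 8 + t$ ($F{\left(t \right)} = 8 + \frac{t + t}{t + t} t = 8 + \frac{2 t}{2 t} t = 8 + 2 t \frac{1}{2 t} t = 8 + 1 t = 8 + t$)
$U{\left(J \right)} = 3 - 13 J$ ($U{\left(J \right)} = - 13 J + 3 = 3 - 13 J$)
$U{\left(F{\left(-24 \right)} \right)} + a{\left(597,-351 \right)} = \left(3 - 13 \left(8 - 24\right)\right) - 13 = \left(3 - -208\right) - 13 = \left(3 + 208\right) - 13 = 211 - 13 = 198$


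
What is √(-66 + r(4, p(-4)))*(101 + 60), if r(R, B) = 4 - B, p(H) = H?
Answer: 161*I*√58 ≈ 1226.1*I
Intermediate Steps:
√(-66 + r(4, p(-4)))*(101 + 60) = √(-66 + (4 - 1*(-4)))*(101 + 60) = √(-66 + (4 + 4))*161 = √(-66 + 8)*161 = √(-58)*161 = (I*√58)*161 = 161*I*√58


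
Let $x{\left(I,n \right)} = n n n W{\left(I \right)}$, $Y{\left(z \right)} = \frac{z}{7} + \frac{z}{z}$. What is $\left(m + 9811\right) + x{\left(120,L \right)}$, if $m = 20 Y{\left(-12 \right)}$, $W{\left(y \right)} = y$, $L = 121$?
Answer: $\frac{1488179817}{7} \approx 2.126 \cdot 10^{8}$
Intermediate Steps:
$Y{\left(z \right)} = 1 + \frac{z}{7}$ ($Y{\left(z \right)} = z \frac{1}{7} + 1 = \frac{z}{7} + 1 = 1 + \frac{z}{7}$)
$x{\left(I,n \right)} = I n^{3}$ ($x{\left(I,n \right)} = n n n I = n n^{2} I = n I n^{2} = I n^{3}$)
$m = - \frac{100}{7}$ ($m = 20 \left(1 + \frac{1}{7} \left(-12\right)\right) = 20 \left(1 - \frac{12}{7}\right) = 20 \left(- \frac{5}{7}\right) = - \frac{100}{7} \approx -14.286$)
$\left(m + 9811\right) + x{\left(120,L \right)} = \left(- \frac{100}{7} + 9811\right) + 120 \cdot 121^{3} = \frac{68577}{7} + 120 \cdot 1771561 = \frac{68577}{7} + 212587320 = \frac{1488179817}{7}$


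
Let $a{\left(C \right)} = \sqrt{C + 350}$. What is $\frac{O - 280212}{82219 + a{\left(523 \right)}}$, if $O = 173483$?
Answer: $- \frac{8775151651}{6759963088} + \frac{320187 \sqrt{97}}{6759963088} \approx -1.2976$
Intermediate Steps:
$a{\left(C \right)} = \sqrt{350 + C}$
$\frac{O - 280212}{82219 + a{\left(523 \right)}} = \frac{173483 - 280212}{82219 + \sqrt{350 + 523}} = - \frac{106729}{82219 + \sqrt{873}} = - \frac{106729}{82219 + 3 \sqrt{97}}$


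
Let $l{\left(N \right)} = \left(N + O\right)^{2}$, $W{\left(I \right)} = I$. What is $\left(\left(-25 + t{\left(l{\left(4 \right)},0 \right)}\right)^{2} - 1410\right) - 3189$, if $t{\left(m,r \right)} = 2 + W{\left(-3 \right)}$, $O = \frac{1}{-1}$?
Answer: $-3923$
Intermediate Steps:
$O = -1$
$l{\left(N \right)} = \left(-1 + N\right)^{2}$ ($l{\left(N \right)} = \left(N - 1\right)^{2} = \left(-1 + N\right)^{2}$)
$t{\left(m,r \right)} = -1$ ($t{\left(m,r \right)} = 2 - 3 = -1$)
$\left(\left(-25 + t{\left(l{\left(4 \right)},0 \right)}\right)^{2} - 1410\right) - 3189 = \left(\left(-25 - 1\right)^{2} - 1410\right) - 3189 = \left(\left(-26\right)^{2} - 1410\right) - 3189 = \left(676 - 1410\right) - 3189 = -734 - 3189 = -3923$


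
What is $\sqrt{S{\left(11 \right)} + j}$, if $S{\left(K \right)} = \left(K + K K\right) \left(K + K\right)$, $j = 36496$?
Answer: $10 \sqrt{394} \approx 198.49$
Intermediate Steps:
$S{\left(K \right)} = 2 K \left(K + K^{2}\right)$ ($S{\left(K \right)} = \left(K + K^{2}\right) 2 K = 2 K \left(K + K^{2}\right)$)
$\sqrt{S{\left(11 \right)} + j} = \sqrt{2 \cdot 11^{2} \left(1 + 11\right) + 36496} = \sqrt{2 \cdot 121 \cdot 12 + 36496} = \sqrt{2904 + 36496} = \sqrt{39400} = 10 \sqrt{394}$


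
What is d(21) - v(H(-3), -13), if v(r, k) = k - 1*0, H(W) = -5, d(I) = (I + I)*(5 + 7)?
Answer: 517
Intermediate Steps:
d(I) = 24*I (d(I) = (2*I)*12 = 24*I)
v(r, k) = k (v(r, k) = k + 0 = k)
d(21) - v(H(-3), -13) = 24*21 - 1*(-13) = 504 + 13 = 517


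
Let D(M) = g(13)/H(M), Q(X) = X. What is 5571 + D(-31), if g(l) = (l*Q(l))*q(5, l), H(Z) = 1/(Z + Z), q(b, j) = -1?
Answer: 16049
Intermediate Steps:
H(Z) = 1/(2*Z)
g(l) = -l² (g(l) = (l*l)*(-1) = l²*(-1) = -l²)
D(M) = -338*M (D(M) = (-1*13²)/((1/(2*M))) = (-1*169)*(2*M) = -338*M)
5571 + D(-31) = 5571 - 338*(-31) = 5571 + 10478 = 16049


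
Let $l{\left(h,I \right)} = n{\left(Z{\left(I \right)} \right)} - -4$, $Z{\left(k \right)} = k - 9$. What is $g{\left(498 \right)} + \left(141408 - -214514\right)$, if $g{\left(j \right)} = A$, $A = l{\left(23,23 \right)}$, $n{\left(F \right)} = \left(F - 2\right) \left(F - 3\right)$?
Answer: $356058$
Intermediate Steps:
$Z{\left(k \right)} = -9 + k$ ($Z{\left(k \right)} = k - 9 = -9 + k$)
$n{\left(F \right)} = \left(-3 + F\right) \left(-2 + F\right)$ ($n{\left(F \right)} = \left(-2 + F\right) \left(-3 + F\right) = \left(-3 + F\right) \left(-2 + F\right)$)
$l{\left(h,I \right)} = 55 + \left(-9 + I\right)^{2} - 5 I$ ($l{\left(h,I \right)} = \left(6 + \left(-9 + I\right)^{2} - 5 \left(-9 + I\right)\right) - -4 = \left(6 + \left(-9 + I\right)^{2} - \left(-45 + 5 I\right)\right) + 4 = \left(51 + \left(-9 + I\right)^{2} - 5 I\right) + 4 = 55 + \left(-9 + I\right)^{2} - 5 I$)
$A = 136$ ($A = 136 + 23^{2} - 529 = 136 + 529 - 529 = 136$)
$g{\left(j \right)} = 136$
$g{\left(498 \right)} + \left(141408 - -214514\right) = 136 + \left(141408 - -214514\right) = 136 + \left(141408 + 214514\right) = 136 + 355922 = 356058$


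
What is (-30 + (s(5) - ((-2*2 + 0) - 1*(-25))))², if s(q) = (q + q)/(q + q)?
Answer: 2500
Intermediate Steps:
s(q) = 1 (s(q) = (2*q)/((2*q)) = (2*q)*(1/(2*q)) = 1)
(-30 + (s(5) - ((-2*2 + 0) - 1*(-25))))² = (-30 + (1 - ((-2*2 + 0) - 1*(-25))))² = (-30 + (1 - ((-4 + 0) + 25)))² = (-30 + (1 - (-4 + 25)))² = (-30 + (1 - 1*21))² = (-30 + (1 - 21))² = (-30 - 20)² = (-50)² = 2500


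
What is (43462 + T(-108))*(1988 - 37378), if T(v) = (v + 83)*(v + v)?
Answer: -1729226180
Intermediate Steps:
T(v) = 2*v*(83 + v) (T(v) = (83 + v)*(2*v) = 2*v*(83 + v))
(43462 + T(-108))*(1988 - 37378) = (43462 + 2*(-108)*(83 - 108))*(1988 - 37378) = (43462 + 2*(-108)*(-25))*(-35390) = (43462 + 5400)*(-35390) = 48862*(-35390) = -1729226180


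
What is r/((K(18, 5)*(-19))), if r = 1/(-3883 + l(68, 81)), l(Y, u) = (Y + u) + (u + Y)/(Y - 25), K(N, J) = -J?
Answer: -43/15239235 ≈ -2.8217e-6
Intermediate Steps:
l(Y, u) = Y + u + (Y + u)/(-25 + Y) (l(Y, u) = (Y + u) + (Y + u)/(-25 + Y) = Y + u + (Y + u)/(-25 + Y))
r = -43/160413 (r = 1/(-3883 + (68**2 - 24*68 - 24*81 + 68*81)/(-25 + 68)) = 1/(-3883 + (4624 - 1632 - 1944 + 5508)/43) = 1/(-3883 + (1/43)*6556) = 1/(-3883 + 6556/43) = 1/(-160413/43) = -43/160413 ≈ -0.00026806)
r/((K(18, 5)*(-19))) = -43/(160413*(-1*5*(-19))) = -43/(160413*((-5*(-19)))) = -43/160413/95 = -43/160413*1/95 = -43/15239235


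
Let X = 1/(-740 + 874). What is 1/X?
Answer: 134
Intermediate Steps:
X = 1/134 ≈ 0.0074627
1/X = 1/(1/134) = 134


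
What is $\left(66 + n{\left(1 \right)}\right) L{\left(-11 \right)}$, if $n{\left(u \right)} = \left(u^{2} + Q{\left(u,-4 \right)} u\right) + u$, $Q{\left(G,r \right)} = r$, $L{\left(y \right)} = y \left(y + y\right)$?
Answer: $15488$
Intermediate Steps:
$L{\left(y \right)} = 2 y^{2}$ ($L{\left(y \right)} = y 2 y = 2 y^{2}$)
$n{\left(u \right)} = u^{2} - 3 u$ ($n{\left(u \right)} = \left(u^{2} - 4 u\right) + u = u^{2} - 3 u$)
$\left(66 + n{\left(1 \right)}\right) L{\left(-11 \right)} = \left(66 + 1 \left(-3 + 1\right)\right) 2 \left(-11\right)^{2} = \left(66 + 1 \left(-2\right)\right) 2 \cdot 121 = \left(66 - 2\right) 242 = 64 \cdot 242 = 15488$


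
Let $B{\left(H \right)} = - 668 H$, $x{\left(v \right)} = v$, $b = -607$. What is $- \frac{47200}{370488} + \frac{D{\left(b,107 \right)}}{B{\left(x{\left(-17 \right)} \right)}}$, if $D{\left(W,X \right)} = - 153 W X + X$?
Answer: $\frac{115034871286}{131476929} \approx 874.94$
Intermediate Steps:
$D{\left(W,X \right)} = X - 153 W X$ ($D{\left(W,X \right)} = - 153 W X + X = X - 153 W X$)
$- \frac{47200}{370488} + \frac{D{\left(b,107 \right)}}{B{\left(x{\left(-17 \right)} \right)}} = - \frac{47200}{370488} + \frac{107 \left(1 - -92871\right)}{\left(-668\right) \left(-17\right)} = \left(-47200\right) \frac{1}{370488} + \frac{107 \left(1 + 92871\right)}{11356} = - \frac{5900}{46311} + 107 \cdot 92872 \cdot \frac{1}{11356} = - \frac{5900}{46311} + 9937304 \cdot \frac{1}{11356} = - \frac{5900}{46311} + \frac{2484326}{2839} = \frac{115034871286}{131476929}$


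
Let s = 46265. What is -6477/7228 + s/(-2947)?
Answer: -353491139/21300916 ≈ -16.595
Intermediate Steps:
-6477/7228 + s/(-2947) = -6477/7228 + 46265/(-2947) = -6477*1/7228 + 46265*(-1/2947) = -6477/7228 - 46265/2947 = -353491139/21300916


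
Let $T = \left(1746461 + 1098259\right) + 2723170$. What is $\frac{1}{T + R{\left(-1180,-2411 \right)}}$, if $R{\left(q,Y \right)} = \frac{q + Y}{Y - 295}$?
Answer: $\frac{902}{5022237977} \approx 1.796 \cdot 10^{-7}$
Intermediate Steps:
$T = 5567890$ ($T = 2844720 + 2723170 = 5567890$)
$R{\left(q,Y \right)} = \frac{Y + q}{-295 + Y}$
$\frac{1}{T + R{\left(-1180,-2411 \right)}} = \frac{1}{5567890 + \frac{-2411 - 1180}{-295 - 2411}} = \frac{1}{5567890 + \frac{1}{-2706} \left(-3591\right)} = \frac{1}{5567890 - - \frac{1197}{902}} = \frac{1}{5567890 + \frac{1197}{902}} = \frac{1}{\frac{5022237977}{902}} = \frac{902}{5022237977}$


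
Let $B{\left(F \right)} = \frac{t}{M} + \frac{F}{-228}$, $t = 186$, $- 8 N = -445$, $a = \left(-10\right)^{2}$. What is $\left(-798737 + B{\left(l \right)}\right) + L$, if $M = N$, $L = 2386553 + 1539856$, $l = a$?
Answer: $\frac{79333473971}{25365} \approx 3.1277 \cdot 10^{6}$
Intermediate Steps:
$a = 100$
$N = \frac{445}{8}$ ($N = \left(- \frac{1}{8}\right) \left(-445\right) = \frac{445}{8} \approx 55.625$)
$l = 100$
$L = 3926409$
$M = \frac{445}{8} \approx 55.625$
$B{\left(F \right)} = \frac{1488}{445} - \frac{F}{228}$ ($B{\left(F \right)} = \frac{186}{\frac{445}{8}} + \frac{F}{-228} = 186 \cdot \frac{8}{445} + F \left(- \frac{1}{228}\right) = \frac{1488}{445} - \frac{F}{228}$)
$\left(-798737 + B{\left(l \right)}\right) + L = \left(-798737 + \left(\frac{1488}{445} - \frac{25}{57}\right)\right) + 3926409 = \left(-798737 + \frac{73691}{25365}\right) + 3926409 = - \frac{20259890314}{25365} + 3926409 = \frac{79333473971}{25365}$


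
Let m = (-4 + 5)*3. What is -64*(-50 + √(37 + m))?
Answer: 3200 - 128*√10 ≈ 2795.2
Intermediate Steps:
m = 3 (m = 1*3 = 3)
-64*(-50 + √(37 + m)) = -64*(-50 + √(37 + 3)) = -64*(-50 + √40) = -64*(-50 + 2*√10) = 3200 - 128*√10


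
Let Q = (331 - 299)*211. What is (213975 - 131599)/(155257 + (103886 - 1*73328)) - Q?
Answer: -179220072/26545 ≈ -6751.6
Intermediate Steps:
Q = 6752 (Q = 32*211 = 6752)
(213975 - 131599)/(155257 + (103886 - 1*73328)) - Q = (213975 - 131599)/(155257 + (103886 - 1*73328)) - 1*6752 = 82376/(155257 + (103886 - 73328)) - 6752 = 82376/(155257 + 30558) - 6752 = 82376/185815 - 6752 = 82376*(1/185815) - 6752 = 11768/26545 - 6752 = -179220072/26545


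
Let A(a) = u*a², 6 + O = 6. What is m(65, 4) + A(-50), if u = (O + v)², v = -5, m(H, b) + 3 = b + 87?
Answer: 62588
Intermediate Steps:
m(H, b) = 84 + b (m(H, b) = -3 + (b + 87) = -3 + (87 + b) = 84 + b)
O = 0 (O = -6 + 6 = 0)
u = 25 (u = (0 - 5)² = (-5)² = 25)
A(a) = 25*a²
m(65, 4) + A(-50) = (84 + 4) + 25*(-50)² = 88 + 25*2500 = 88 + 62500 = 62588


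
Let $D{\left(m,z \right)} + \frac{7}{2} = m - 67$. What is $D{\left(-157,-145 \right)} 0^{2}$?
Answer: $0$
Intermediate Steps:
$D{\left(m,z \right)} = - \frac{141}{2} + m$ ($D{\left(m,z \right)} = - \frac{7}{2} + \left(m - 67\right) = - \frac{7}{2} + \left(-67 + m\right) = - \frac{141}{2} + m$)
$D{\left(-157,-145 \right)} 0^{2} = \left(- \frac{141}{2} - 157\right) 0^{2} = \left(- \frac{455}{2}\right) 0 = 0$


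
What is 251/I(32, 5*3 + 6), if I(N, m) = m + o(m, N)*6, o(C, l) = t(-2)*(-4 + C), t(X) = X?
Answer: -251/183 ≈ -1.3716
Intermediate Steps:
o(C, l) = 8 - 2*C (o(C, l) = -2*(-4 + C) = 8 - 2*C)
I(N, m) = 48 - 11*m (I(N, m) = m + (8 - 2*m)*6 = m + (48 - 12*m) = 48 - 11*m)
251/I(32, 5*3 + 6) = 251/(48 - 11*(5*3 + 6)) = 251/(48 - 11*(15 + 6)) = 251/(48 - 11*21) = 251/(48 - 231) = 251/(-183) = 251*(-1/183) = -251/183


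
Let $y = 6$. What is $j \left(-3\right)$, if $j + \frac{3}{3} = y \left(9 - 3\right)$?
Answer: $-105$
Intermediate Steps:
$j = 35$ ($j = -1 + 6 \left(9 - 3\right) = -1 + 6 \cdot 6 = -1 + 36 = 35$)
$j \left(-3\right) = 35 \left(-3\right) = -105$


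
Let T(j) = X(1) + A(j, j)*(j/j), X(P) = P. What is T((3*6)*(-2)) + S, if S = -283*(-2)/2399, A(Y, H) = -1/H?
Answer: 109139/86364 ≈ 1.2637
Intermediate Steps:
S = 566/2399 (S = 566*(1/2399) = 566/2399 ≈ 0.23593)
T(j) = 1 - 1/j (T(j) = 1 + (-1/j)*(j/j) = 1 - 1/j*1 = 1 - 1/j)
T((3*6)*(-2)) + S = (-1 + (3*6)*(-2))/(((3*6)*(-2))) + 566/2399 = (-1 + 18*(-2))/((18*(-2))) + 566/2399 = (-1 - 36)/(-36) + 566/2399 = -1/36*(-37) + 566/2399 = 37/36 + 566/2399 = 109139/86364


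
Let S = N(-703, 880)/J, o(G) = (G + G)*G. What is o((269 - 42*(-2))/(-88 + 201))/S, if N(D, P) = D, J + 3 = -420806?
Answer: 104873177362/8976607 ≈ 11683.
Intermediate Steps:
J = -420809 (J = -3 - 420806 = -420809)
o(G) = 2*G**2 (o(G) = (2*G)*G = 2*G**2)
S = 703/420809 (S = -703/(-420809) = -703*(-1/420809) = 703/420809 ≈ 0.0016706)
o((269 - 42*(-2))/(-88 + 201))/S = (2*((269 - 42*(-2))/(-88 + 201))**2)/(703/420809) = (2*((269 + 84)/113)**2)*(420809/703) = (2*(353*(1/113))**2)*(420809/703) = (2*(353/113)**2)*(420809/703) = (2*(124609/12769))*(420809/703) = (249218/12769)*(420809/703) = 104873177362/8976607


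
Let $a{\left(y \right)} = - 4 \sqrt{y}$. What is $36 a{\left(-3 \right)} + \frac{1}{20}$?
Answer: $\frac{1}{20} - 144 i \sqrt{3} \approx 0.05 - 249.42 i$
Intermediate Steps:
$36 a{\left(-3 \right)} + \frac{1}{20} = 36 \left(- 4 \sqrt{-3}\right) + \frac{1}{20} = 36 \left(- 4 i \sqrt{3}\right) + \frac{1}{20} = - 144 i \sqrt{3} + \frac{1}{20} = \frac{1}{20} - 144 i \sqrt{3}$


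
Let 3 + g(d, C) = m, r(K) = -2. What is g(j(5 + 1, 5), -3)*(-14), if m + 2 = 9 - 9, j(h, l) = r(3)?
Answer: 70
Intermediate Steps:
j(h, l) = -2
m = -2 (m = -2 + (9 - 9) = -2 + 0 = -2)
g(d, C) = -5 (g(d, C) = -3 - 2 = -5)
g(j(5 + 1, 5), -3)*(-14) = -5*(-14) = 70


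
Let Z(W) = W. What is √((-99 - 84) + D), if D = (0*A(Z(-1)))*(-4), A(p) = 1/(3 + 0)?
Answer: I*√183 ≈ 13.528*I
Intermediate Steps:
A(p) = ⅓ (A(p) = 1/3 = ⅓)
D = 0 (D = (0*(⅓))*(-4) = 0*(-4) = 0)
√((-99 - 84) + D) = √((-99 - 84) + 0) = √(-183 + 0) = √(-183) = I*√183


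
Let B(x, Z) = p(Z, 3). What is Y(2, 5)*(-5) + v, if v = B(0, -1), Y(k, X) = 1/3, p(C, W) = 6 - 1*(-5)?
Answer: 28/3 ≈ 9.3333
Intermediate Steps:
p(C, W) = 11 (p(C, W) = 6 + 5 = 11)
B(x, Z) = 11
Y(k, X) = ⅓
v = 11
Y(2, 5)*(-5) + v = (⅓)*(-5) + 11 = -5/3 + 11 = 28/3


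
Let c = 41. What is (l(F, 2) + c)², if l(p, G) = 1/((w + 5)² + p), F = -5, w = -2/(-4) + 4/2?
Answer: 70711281/42025 ≈ 1682.6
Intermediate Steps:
w = 5/2 (w = -2*(-¼) + 4*(½) = ½ + 2 = 5/2 ≈ 2.5000)
l(p, G) = 1/(225/4 + p) (l(p, G) = 1/((5/2 + 5)² + p) = 1/((15/2)² + p) = 1/(225/4 + p))
(l(F, 2) + c)² = (4/(225 + 4*(-5)) + 41)² = (4/(225 - 20) + 41)² = (4/205 + 41)² = (8409/205)² = 70711281/42025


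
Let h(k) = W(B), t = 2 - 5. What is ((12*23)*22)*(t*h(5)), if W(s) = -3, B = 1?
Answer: 54648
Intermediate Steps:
t = -3
h(k) = -3
((12*23)*22)*(t*h(5)) = ((12*23)*22)*(-3*(-3)) = (276*22)*9 = 6072*9 = 54648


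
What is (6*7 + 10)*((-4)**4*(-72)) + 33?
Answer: -958431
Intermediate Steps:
(6*7 + 10)*((-4)**4*(-72)) + 33 = (42 + 10)*(256*(-72)) + 33 = 52*(-18432) + 33 = -958464 + 33 = -958431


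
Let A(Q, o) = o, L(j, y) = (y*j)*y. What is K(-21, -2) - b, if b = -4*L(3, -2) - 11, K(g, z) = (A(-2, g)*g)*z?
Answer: -823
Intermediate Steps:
L(j, y) = j*y² (L(j, y) = (j*y)*y = j*y²)
K(g, z) = z*g² (K(g, z) = (g*g)*z = g²*z = z*g²)
b = -59 (b = -12*(-2)² - 11 = -12*4 - 11 = -4*12 - 11 = -48 - 11 = -59)
K(-21, -2) - b = -2*(-21)² - 1*(-59) = -2*441 + 59 = -882 + 59 = -823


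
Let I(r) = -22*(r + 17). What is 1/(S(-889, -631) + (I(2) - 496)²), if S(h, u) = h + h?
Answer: 1/833618 ≈ 1.1996e-6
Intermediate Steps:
I(r) = -374 - 22*r (I(r) = -22*(17 + r) = -374 - 22*r)
S(h, u) = 2*h
1/(S(-889, -631) + (I(2) - 496)²) = 1/(2*(-889) + ((-374 - 22*2) - 496)²) = 1/(-1778 + ((-374 - 44) - 496)²) = 1/(-1778 + (-418 - 496)²) = 1/(-1778 + (-914)²) = 1/(-1778 + 835396) = 1/833618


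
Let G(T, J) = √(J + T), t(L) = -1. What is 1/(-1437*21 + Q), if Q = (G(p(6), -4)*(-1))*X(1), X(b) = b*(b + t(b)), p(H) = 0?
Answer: -1/30177 ≈ -3.3138e-5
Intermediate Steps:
X(b) = b*(-1 + b) (X(b) = b*(b - 1) = b*(-1 + b))
Q = 0 (Q = (√(-4 + 0)*(-1))*(1*(-1 + 1)) = (√(-4)*(-1))*(1*0) = ((2*I)*(-1))*0 = -2*I*0 = 0)
1/(-1437*21 + Q) = 1/(-1437*21 + 0) = 1/(-30177 + 0) = 1/(-30177) = -1/30177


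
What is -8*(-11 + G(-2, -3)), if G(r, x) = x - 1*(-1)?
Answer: 104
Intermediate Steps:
G(r, x) = 1 + x (G(r, x) = x + 1 = 1 + x)
-8*(-11 + G(-2, -3)) = -8*(-11 + (1 - 3)) = -8*(-11 - 2) = -8*(-13) = 104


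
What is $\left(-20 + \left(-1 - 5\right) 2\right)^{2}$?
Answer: $1024$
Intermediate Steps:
$\left(-20 + \left(-1 - 5\right) 2\right)^{2} = \left(-20 - 12\right)^{2} = \left(-32\right)^{2} = 1024$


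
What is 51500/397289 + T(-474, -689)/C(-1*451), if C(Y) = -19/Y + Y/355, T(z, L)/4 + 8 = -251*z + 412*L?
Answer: 5244540792123595/9766158198 ≈ 5.3701e+5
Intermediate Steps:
T(z, L) = -32 - 1004*z + 1648*L (T(z, L) = -32 + 4*(-251*z + 412*L) = -32 + (-1004*z + 1648*L) = -32 - 1004*z + 1648*L)
C(Y) = -19/Y + Y/355 (C(Y) = -19/Y + Y*(1/355) = -19/Y + Y/355)
51500/397289 + T(-474, -689)/C(-1*451) = 51500/397289 + (-32 - 1004*(-474) + 1648*(-689))/(-19/((-1*451)) + (-1*451)/355) = 51500*(1/397289) + (-32 + 475896 - 1135472)/(-19/(-451) + (1/355)*(-451)) = 51500/397289 - 659608/(-19*(-1/451) - 451/355) = 51500/397289 - 659608/(19/451 - 451/355) = 51500/397289 - 659608/(-196656/160105) = 51500/397289 - 659608*(-160105/196656) = 51500/397289 + 13200817355/24582 = 5244540792123595/9766158198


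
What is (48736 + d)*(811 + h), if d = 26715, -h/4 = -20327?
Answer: 6195960669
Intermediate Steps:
h = 81308 (h = -4*(-20327) = 81308)
(48736 + d)*(811 + h) = (48736 + 26715)*(811 + 81308) = 75451*82119 = 6195960669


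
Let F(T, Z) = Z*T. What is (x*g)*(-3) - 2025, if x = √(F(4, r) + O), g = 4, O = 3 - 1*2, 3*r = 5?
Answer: -2025 - 4*√69 ≈ -2058.2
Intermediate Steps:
r = 5/3 (r = (⅓)*5 = 5/3 ≈ 1.6667)
F(T, Z) = T*Z
O = 1 (O = 3 - 2 = 1)
x = √69/3 (x = √(4*(5/3) + 1) = √(20/3 + 1) = √(23/3) = √69/3 ≈ 2.7689)
(x*g)*(-3) - 2025 = ((√69/3)*4)*(-3) - 2025 = (4*√69/3)*(-3) - 2025 = -4*√69 - 2025 = -2025 - 4*√69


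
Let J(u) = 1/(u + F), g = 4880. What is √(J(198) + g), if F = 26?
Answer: √15303694/56 ≈ 69.857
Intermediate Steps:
J(u) = 1/(26 + u) (J(u) = 1/(u + 26) = 1/(26 + u))
√(J(198) + g) = √(1/(26 + 198) + 4880) = √(1/224 + 4880) = √(1093121/224) = √15303694/56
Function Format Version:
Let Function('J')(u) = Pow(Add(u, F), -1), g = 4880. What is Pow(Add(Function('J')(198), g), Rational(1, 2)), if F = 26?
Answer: Mul(Rational(1, 56), Pow(15303694, Rational(1, 2))) ≈ 69.857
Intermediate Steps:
Function('J')(u) = Pow(Add(26, u), -1) (Function('J')(u) = Pow(Add(u, 26), -1) = Pow(Add(26, u), -1))
Pow(Add(Function('J')(198), g), Rational(1, 2)) = Pow(Add(Pow(Add(26, 198), -1), 4880), Rational(1, 2)) = Pow(Add(Pow(224, -1), 4880), Rational(1, 2)) = Pow(Add(Rational(1, 224), 4880), Rational(1, 2)) = Pow(Rational(1093121, 224), Rational(1, 2)) = Mul(Rational(1, 56), Pow(15303694, Rational(1, 2)))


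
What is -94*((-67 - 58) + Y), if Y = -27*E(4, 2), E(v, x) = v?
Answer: 21902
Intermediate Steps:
Y = -108 (Y = -27*4 = -108)
-94*((-67 - 58) + Y) = -94*((-67 - 58) - 108) = -94*(-125 - 108) = -94*(-233) = 21902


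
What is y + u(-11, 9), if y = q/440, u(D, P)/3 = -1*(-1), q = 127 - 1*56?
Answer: 1391/440 ≈ 3.1614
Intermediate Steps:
q = 71 (q = 127 - 56 = 71)
u(D, P) = 3 (u(D, P) = 3*(-1*(-1)) = 3*1 = 3)
y = 71/440 ≈ 0.16136
y + u(-11, 9) = 71/440 + 3 = 1391/440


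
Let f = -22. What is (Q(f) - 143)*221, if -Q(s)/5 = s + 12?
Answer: -20553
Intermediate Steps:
Q(s) = -60 - 5*s (Q(s) = -5*(s + 12) = -5*(12 + s) = -60 - 5*s)
(Q(f) - 143)*221 = ((-60 - 5*(-22)) - 143)*221 = ((-60 + 110) - 143)*221 = (50 - 143)*221 = -93*221 = -20553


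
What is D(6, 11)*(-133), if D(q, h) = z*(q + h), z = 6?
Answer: -13566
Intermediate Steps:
D(q, h) = 6*h + 6*q (D(q, h) = 6*(q + h) = 6*(h + q) = 6*h + 6*q)
D(6, 11)*(-133) = (6*11 + 6*6)*(-133) = (66 + 36)*(-133) = 102*(-133) = -13566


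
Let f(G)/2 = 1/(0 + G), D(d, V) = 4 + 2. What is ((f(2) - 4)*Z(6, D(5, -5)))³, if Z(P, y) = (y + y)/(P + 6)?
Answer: -27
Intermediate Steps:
D(d, V) = 6
Z(P, y) = 2*y/(6 + P) (Z(P, y) = (2*y)/(6 + P) = 2*y/(6 + P))
f(G) = 2/G (f(G) = 2/(0 + G) = 2/G)
((f(2) - 4)*Z(6, D(5, -5)))³ = ((2/2 - 4)*(2*6/(6 + 6)))³ = ((2*(½) - 4)*(2*6/12))³ = ((1 - 4)*(2*6*(1/12)))³ = (-3*1)³ = (-3)³ = -27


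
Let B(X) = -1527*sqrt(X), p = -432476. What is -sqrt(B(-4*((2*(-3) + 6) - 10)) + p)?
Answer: -I*sqrt(432476 + 3054*sqrt(10)) ≈ -664.93*I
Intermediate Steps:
-sqrt(B(-4*((2*(-3) + 6) - 10)) + p) = -sqrt(-1527*2*sqrt(10) - 432476) = -sqrt(-3054*sqrt(10) - 432476) = -sqrt(-432476 - 3054*sqrt(10))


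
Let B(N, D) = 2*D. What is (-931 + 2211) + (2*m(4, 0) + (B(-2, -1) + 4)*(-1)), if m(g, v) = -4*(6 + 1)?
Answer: 1222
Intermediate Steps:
m(g, v) = -28 (m(g, v) = -4*7 = -28)
(-931 + 2211) + (2*m(4, 0) + (B(-2, -1) + 4)*(-1)) = (-931 + 2211) + (2*(-28) + (2*(-1) + 4)*(-1)) = 1280 + (-56 + (-2 + 4)*(-1)) = 1280 + (-56 + 2*(-1)) = 1280 + (-56 - 2) = 1280 - 58 = 1222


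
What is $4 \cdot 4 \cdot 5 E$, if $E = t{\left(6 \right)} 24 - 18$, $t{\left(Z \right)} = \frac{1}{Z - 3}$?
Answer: $-800$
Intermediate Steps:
$t{\left(Z \right)} = \frac{1}{-3 + Z}$
$E = -10$ ($E = \frac{1}{-3 + 6} \cdot 24 - 18 = \frac{1}{3} \cdot 24 - 18 = 8 - 18 = -10$)
$4 \cdot 4 \cdot 5 E = 4 \cdot 4 \cdot 5 \left(-10\right) = 16 \cdot 5 \left(-10\right) = 80 \left(-10\right) = -800$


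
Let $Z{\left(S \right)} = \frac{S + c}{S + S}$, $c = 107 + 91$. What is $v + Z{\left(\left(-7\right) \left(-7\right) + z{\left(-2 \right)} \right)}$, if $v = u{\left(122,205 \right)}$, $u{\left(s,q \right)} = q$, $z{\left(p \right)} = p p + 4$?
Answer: $\frac{7875}{38} \approx 207.24$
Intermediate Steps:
$c = 198$
$z{\left(p \right)} = 4 + p^{2}$ ($z{\left(p \right)} = p^{2} + 4 = 4 + p^{2}$)
$Z{\left(S \right)} = \frac{198 + S}{2 S}$ ($Z{\left(S \right)} = \frac{S + 198}{S + S} = \frac{198 + S}{2 S}$)
$v = 205$
$v + Z{\left(\left(-7\right) \left(-7\right) + z{\left(-2 \right)} \right)} = 205 + \frac{198 + \left(\left(-7\right) \left(-7\right) + \left(4 + \left(-2\right)^{2}\right)\right)}{2 \left(\left(-7\right) \left(-7\right) + \left(4 + \left(-2\right)^{2}\right)\right)} = 205 + \frac{198 + \left(49 + \left(4 + 4\right)\right)}{2 \left(49 + \left(4 + 4\right)\right)} = 205 + \frac{198 + \left(49 + 8\right)}{2 \left(49 + 8\right)} = 205 + \frac{198 + 57}{2 \cdot 57} = 205 + \frac{1}{2} \cdot \frac{1}{57} \cdot 255 = 205 + \frac{85}{38} = \frac{7875}{38}$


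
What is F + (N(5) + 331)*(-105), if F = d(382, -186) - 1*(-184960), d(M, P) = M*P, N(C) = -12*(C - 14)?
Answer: 67813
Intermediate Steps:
N(C) = 168 - 12*C (N(C) = -12*(-14 + C) = 168 - 12*C)
F = 113908 (F = 382*(-186) - 1*(-184960) = -71052 + 184960 = 113908)
F + (N(5) + 331)*(-105) = 113908 + ((168 - 12*5) + 331)*(-105) = 113908 + ((168 - 60) + 331)*(-105) = 113908 + (108 + 331)*(-105) = 113908 + 439*(-105) = 113908 - 46095 = 67813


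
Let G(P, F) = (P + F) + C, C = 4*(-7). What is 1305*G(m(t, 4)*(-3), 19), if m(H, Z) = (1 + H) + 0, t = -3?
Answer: -3915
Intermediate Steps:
C = -28
m(H, Z) = 1 + H
G(P, F) = -28 + F + P (G(P, F) = (P + F) - 28 = (F + P) - 28 = -28 + F + P)
1305*G(m(t, 4)*(-3), 19) = 1305*(-28 + 19 + (1 - 3)*(-3)) = 1305*(-28 + 19 - 2*(-3)) = 1305*(-28 + 19 + 6) = 1305*(-3) = -3915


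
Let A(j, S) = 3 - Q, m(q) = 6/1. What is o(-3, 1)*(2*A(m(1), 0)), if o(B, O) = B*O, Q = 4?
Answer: 6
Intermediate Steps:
m(q) = 6 (m(q) = 6*1 = 6)
A(j, S) = -1 (A(j, S) = 3 - 1*4 = 3 - 4 = -1)
o(-3, 1)*(2*A(m(1), 0)) = (-3*1)*(2*(-1)) = -3*(-2) = 6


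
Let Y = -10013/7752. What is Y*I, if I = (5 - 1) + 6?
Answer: -155/12 ≈ -12.917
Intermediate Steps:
I = 10 (I = 4 + 6 = 10)
Y = -31/24 (Y = -10013*1/7752 = -31/24 ≈ -1.2917)
Y*I = -31/24*10 = -155/12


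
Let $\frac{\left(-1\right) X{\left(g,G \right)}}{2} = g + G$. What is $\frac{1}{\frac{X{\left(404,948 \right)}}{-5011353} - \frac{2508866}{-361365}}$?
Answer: $\frac{603642525615}{4191263428886} \approx 0.14402$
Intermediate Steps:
$X{\left(g,G \right)} = - 2 G - 2 g$ ($X{\left(g,G \right)} = - 2 \left(g + G\right) = - 2 \left(G + g\right) = - 2 G - 2 g$)
$\frac{1}{\frac{X{\left(404,948 \right)}}{-5011353} - \frac{2508866}{-361365}} = \frac{1}{\frac{\left(-2\right) 948 - 808}{-5011353} - \frac{2508866}{-361365}} = \frac{1}{\left(-1896 - 808\right) \left(- \frac{1}{5011353}\right) - - \frac{2508866}{361365}} = \frac{1}{\left(-2704\right) \left(- \frac{1}{5011353}\right) + \frac{2508866}{361365}} = \frac{1}{\frac{2704}{5011353} + \frac{2508866}{361365}} = \frac{1}{\frac{4191263428886}{603642525615}} = \frac{603642525615}{4191263428886}$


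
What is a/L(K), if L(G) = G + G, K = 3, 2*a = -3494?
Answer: -1747/6 ≈ -291.17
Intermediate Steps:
a = -1747 (a = (½)*(-3494) = -1747)
L(G) = 2*G
a/L(K) = -1747/(2*3) = -1747/6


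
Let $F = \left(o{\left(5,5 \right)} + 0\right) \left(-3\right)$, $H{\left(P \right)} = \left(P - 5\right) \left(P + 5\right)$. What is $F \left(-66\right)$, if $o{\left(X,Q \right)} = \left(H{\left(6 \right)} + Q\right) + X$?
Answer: $4158$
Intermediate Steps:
$H{\left(P \right)} = \left(-5 + P\right) \left(5 + P\right)$
$o{\left(X,Q \right)} = 11 + Q + X$ ($o{\left(X,Q \right)} = \left(\left(-25 + 6^{2}\right) + Q\right) + X = \left(\left(-25 + 36\right) + Q\right) + X = \left(11 + Q\right) + X = 11 + Q + X$)
$F = -63$ ($F = \left(\left(11 + 5 + 5\right) + 0\right) \left(-3\right) = \left(21 + 0\right) \left(-3\right) = 21 \left(-3\right) = -63$)
$F \left(-66\right) = \left(-63\right) \left(-66\right) = 4158$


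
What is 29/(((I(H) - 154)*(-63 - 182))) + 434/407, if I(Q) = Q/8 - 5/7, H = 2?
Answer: 65743962/61609625 ≈ 1.0671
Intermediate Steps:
I(Q) = -5/7 + Q/8 (I(Q) = Q*(⅛) - 5*⅐ = Q/8 - 5/7 = -5/7 + Q/8)
29/(((I(H) - 154)*(-63 - 182))) + 434/407 = 29/((((-5/7 + (⅛)*2) - 154)*(-63 - 182))) + 434/407 = 29/((((-5/7 + ¼) - 154)*(-245))) + 434*(1/407) = 29/(((-13/28 - 154)*(-245))) + 434/407 = 29/((-4325/28*(-245))) + 434/407 = 29/(151375/4) + 434/407 = 29*(4/151375) + 434/407 = 116/151375 + 434/407 = 65743962/61609625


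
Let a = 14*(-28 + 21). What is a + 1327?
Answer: 1229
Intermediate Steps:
a = -98 (a = 14*(-7) = -98)
a + 1327 = -98 + 1327 = 1229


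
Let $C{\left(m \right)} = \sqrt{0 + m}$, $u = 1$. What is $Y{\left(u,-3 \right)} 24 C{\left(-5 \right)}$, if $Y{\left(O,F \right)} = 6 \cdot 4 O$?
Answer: $576 i \sqrt{5} \approx 1288.0 i$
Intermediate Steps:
$C{\left(m \right)} = \sqrt{m}$
$Y{\left(O,F \right)} = 24 O$
$Y{\left(u,-3 \right)} 24 C{\left(-5 \right)} = 24 \cdot 1 \cdot 24 \sqrt{-5} = 24 \cdot 24 i \sqrt{5} = 576 i \sqrt{5}$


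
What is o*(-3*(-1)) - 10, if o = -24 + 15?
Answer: -37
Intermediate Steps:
o = -9
o*(-3*(-1)) - 10 = -(-27)*(-1) - 10 = -9*3 - 10 = -27 - 10 = -37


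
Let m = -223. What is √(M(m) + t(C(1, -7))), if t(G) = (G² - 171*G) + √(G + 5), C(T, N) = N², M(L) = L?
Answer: √(-6201 + 3*√6) ≈ 78.7*I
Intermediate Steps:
t(G) = G² + √(5 + G) - 171*G (t(G) = (G² - 171*G) + √(5 + G) = G² + √(5 + G) - 171*G)
√(M(m) + t(C(1, -7))) = √(-223 + (((-7)²)² + √(5 + (-7)²) - 171*(-7)²)) = √(-223 + (49² + √(5 + 49) - 171*49)) = √(-223 + (2401 + √54 - 8379)) = √(-223 + (2401 + 3*√6 - 8379)) = √(-223 + (-5978 + 3*√6)) = √(-6201 + 3*√6)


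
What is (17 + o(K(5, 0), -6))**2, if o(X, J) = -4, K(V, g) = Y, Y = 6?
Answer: 169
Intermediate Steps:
K(V, g) = 6
(17 + o(K(5, 0), -6))**2 = (17 - 4)**2 = 13**2 = 169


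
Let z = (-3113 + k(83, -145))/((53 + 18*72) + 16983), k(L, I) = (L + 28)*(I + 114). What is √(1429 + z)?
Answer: 3*√13336465838/9166 ≈ 37.797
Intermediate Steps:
k(L, I) = (28 + L)*(114 + I)
z = -3277/9166 (z = (-3113 + (3192 + 28*(-145) + 114*83 - 145*83))/((53 + 18*72) + 16983) = (-3113 + (3192 - 4060 + 9462 - 12035))/((53 + 1296) + 16983) = (-3113 - 3441)/(1349 + 16983) = -6554/18332 = -6554*1/18332 = -3277/9166 ≈ -0.35752)
√(1429 + z) = √(1429 - 3277/9166) = √(13094937/9166) = 3*√13336465838/9166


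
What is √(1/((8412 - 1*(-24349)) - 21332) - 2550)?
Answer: I*√333086193121/11429 ≈ 50.497*I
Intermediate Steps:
√(1/((8412 - 1*(-24349)) - 21332) - 2550) = √(1/((8412 + 24349) - 21332) - 2550) = √(1/(32761 - 21332) - 2550) = √(1/11429 - 2550) = √(-29143949/11429) = I*√333086193121/11429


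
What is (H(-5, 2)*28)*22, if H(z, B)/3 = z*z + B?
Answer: 49896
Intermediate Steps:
H(z, B) = 3*B + 3*z² (H(z, B) = 3*(z*z + B) = 3*(z² + B) = 3*(B + z²) = 3*B + 3*z²)
(H(-5, 2)*28)*22 = ((3*2 + 3*(-5)²)*28)*22 = ((6 + 3*25)*28)*22 = ((6 + 75)*28)*22 = (81*28)*22 = 2268*22 = 49896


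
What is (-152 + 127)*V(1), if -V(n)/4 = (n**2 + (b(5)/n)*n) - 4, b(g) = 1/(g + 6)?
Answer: -3200/11 ≈ -290.91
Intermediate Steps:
b(g) = 1/(6 + g)
V(n) = 172/11 - 4*n**2 (V(n) = -4*((n**2 + (1/((6 + 5)*n))*n) - 4) = -4*((n**2 + (1/(11*n))*n) - 4) = -4*((n**2 + 1/11) - 4) = -4*((1/11 + n**2) - 4) = -4*(-43/11 + n**2) = 172/11 - 4*n**2)
(-152 + 127)*V(1) = (-152 + 127)*(172/11 - 4*1**2) = -25*(172/11 - 4*1) = -25*(172/11 - 4) = -25*128/11 = -3200/11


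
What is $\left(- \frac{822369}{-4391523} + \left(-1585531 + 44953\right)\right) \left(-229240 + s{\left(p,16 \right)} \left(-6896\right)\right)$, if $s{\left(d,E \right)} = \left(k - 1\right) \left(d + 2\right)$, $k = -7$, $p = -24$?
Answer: $\frac{3254052943600102600}{1463841} \approx 2.223 \cdot 10^{12}$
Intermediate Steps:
$s{\left(d,E \right)} = -16 - 8 d$ ($s{\left(d,E \right)} = \left(-7 - 1\right) \left(d + 2\right) = - 8 \left(2 + d\right) = -16 - 8 d$)
$\left(- \frac{822369}{-4391523} + \left(-1585531 + 44953\right)\right) \left(-229240 + s{\left(p,16 \right)} \left(-6896\right)\right) = \left(- \frac{822369}{-4391523} + \left(-1585531 + 44953\right)\right) \left(-229240 + \left(-16 - -192\right) \left(-6896\right)\right) = \left(\left(-822369\right) \left(- \frac{1}{4391523}\right) - 1540578\right) \left(-229240 + \left(-16 + 192\right) \left(-6896\right)\right) = \left(\frac{274123}{1463841} - 1540578\right) \left(-229240 + 176 \left(-6896\right)\right) = - \frac{2255160965975 \left(-229240 - 1213696\right)}{1463841} = \left(- \frac{2255160965975}{1463841}\right) \left(-1442936\right) = \frac{3254052943600102600}{1463841}$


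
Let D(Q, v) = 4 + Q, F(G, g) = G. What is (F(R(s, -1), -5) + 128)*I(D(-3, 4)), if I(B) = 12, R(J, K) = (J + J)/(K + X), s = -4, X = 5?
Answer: 1512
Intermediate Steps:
R(J, K) = 2*J/(5 + K) (R(J, K) = (J + J)/(K + 5) = (2*J)/(5 + K) = 2*J/(5 + K))
(F(R(s, -1), -5) + 128)*I(D(-3, 4)) = (2*(-4)/(5 - 1) + 128)*12 = (2*(-4)/4 + 128)*12 = (2*(-4)*(¼) + 128)*12 = (-2 + 128)*12 = 126*12 = 1512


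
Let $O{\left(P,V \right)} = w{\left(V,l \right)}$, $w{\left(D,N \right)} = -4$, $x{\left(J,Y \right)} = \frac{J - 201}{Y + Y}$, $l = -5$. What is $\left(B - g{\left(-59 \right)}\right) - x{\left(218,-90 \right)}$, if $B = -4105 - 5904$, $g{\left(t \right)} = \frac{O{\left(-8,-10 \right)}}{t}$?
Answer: $- \frac{106295297}{10620} \approx -10009.0$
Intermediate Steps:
$x{\left(J,Y \right)} = \frac{-201 + J}{2 Y}$
$O{\left(P,V \right)} = -4$
$g{\left(t \right)} = - \frac{4}{t}$
$B = -10009$ ($B = -4105 - 5904 = -10009$)
$\left(B - g{\left(-59 \right)}\right) - x{\left(218,-90 \right)} = \left(-10009 - - \frac{4}{-59}\right) - \frac{-201 + 218}{2 \left(-90\right)} = \left(-10009 - \left(-4\right) \left(- \frac{1}{59}\right)\right) - \frac{1}{2} \left(- \frac{1}{90}\right) 17 = \left(-10009 - \frac{4}{59}\right) - - \frac{17}{180} = \left(-10009 - \frac{4}{59}\right) + \frac{17}{180} = - \frac{590535}{59} + \frac{17}{180} = - \frac{106295297}{10620}$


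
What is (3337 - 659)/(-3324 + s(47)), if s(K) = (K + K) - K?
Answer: -2678/3277 ≈ -0.81721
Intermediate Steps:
s(K) = K (s(K) = 2*K - K = K)
(3337 - 659)/(-3324 + s(47)) = (3337 - 659)/(-3324 + 47) = 2678/(-3277) = 2678*(-1/3277) = -2678/3277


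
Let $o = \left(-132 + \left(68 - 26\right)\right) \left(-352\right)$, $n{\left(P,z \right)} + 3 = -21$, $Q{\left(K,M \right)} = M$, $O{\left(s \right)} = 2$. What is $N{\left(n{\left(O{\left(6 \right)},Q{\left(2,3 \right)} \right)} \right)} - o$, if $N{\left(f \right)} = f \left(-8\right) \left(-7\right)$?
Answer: $-33024$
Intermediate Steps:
$n{\left(P,z \right)} = -24$ ($n{\left(P,z \right)} = -3 - 21 = -24$)
$N{\left(f \right)} = 56 f$ ($N{\left(f \right)} = - 8 f \left(-7\right) = 56 f$)
$o = 31680$ ($o = \left(-132 + 42\right) \left(-352\right) = \left(-90\right) \left(-352\right) = 31680$)
$N{\left(n{\left(O{\left(6 \right)},Q{\left(2,3 \right)} \right)} \right)} - o = 56 \left(-24\right) - 31680 = -1344 - 31680 = -33024$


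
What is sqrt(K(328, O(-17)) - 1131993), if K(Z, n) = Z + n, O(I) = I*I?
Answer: 4*I*sqrt(70711) ≈ 1063.7*I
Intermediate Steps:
O(I) = I**2
sqrt(K(328, O(-17)) - 1131993) = sqrt((328 + (-17)**2) - 1131993) = sqrt((328 + 289) - 1131993) = sqrt(617 - 1131993) = sqrt(-1131376) = 4*I*sqrt(70711)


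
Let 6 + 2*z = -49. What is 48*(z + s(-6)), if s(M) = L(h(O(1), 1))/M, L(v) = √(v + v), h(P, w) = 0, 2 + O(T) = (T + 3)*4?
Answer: -1320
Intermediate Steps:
O(T) = 10 + 4*T (O(T) = -2 + (T + 3)*4 = -2 + (3 + T)*4 = -2 + (12 + 4*T) = 10 + 4*T)
L(v) = √2*√v (L(v) = √(2*v) = √2*√v)
z = -55/2 (z = -3 + (½)*(-49) = -3 - 49/2 = -55/2 ≈ -27.500)
s(M) = 0 (s(M) = (√2*√0)/M = (√2*0)/M = 0/M = 0)
48*(z + s(-6)) = 48*(-55/2 + 0) = 48*(-55/2) = -1320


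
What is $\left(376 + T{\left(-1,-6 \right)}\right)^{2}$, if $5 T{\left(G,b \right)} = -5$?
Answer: $140625$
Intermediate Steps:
$T{\left(G,b \right)} = -1$ ($T{\left(G,b \right)} = \frac{1}{5} \left(-5\right) = -1$)
$\left(376 + T{\left(-1,-6 \right)}\right)^{2} = \left(376 - 1\right)^{2} = 375^{2} = 140625$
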